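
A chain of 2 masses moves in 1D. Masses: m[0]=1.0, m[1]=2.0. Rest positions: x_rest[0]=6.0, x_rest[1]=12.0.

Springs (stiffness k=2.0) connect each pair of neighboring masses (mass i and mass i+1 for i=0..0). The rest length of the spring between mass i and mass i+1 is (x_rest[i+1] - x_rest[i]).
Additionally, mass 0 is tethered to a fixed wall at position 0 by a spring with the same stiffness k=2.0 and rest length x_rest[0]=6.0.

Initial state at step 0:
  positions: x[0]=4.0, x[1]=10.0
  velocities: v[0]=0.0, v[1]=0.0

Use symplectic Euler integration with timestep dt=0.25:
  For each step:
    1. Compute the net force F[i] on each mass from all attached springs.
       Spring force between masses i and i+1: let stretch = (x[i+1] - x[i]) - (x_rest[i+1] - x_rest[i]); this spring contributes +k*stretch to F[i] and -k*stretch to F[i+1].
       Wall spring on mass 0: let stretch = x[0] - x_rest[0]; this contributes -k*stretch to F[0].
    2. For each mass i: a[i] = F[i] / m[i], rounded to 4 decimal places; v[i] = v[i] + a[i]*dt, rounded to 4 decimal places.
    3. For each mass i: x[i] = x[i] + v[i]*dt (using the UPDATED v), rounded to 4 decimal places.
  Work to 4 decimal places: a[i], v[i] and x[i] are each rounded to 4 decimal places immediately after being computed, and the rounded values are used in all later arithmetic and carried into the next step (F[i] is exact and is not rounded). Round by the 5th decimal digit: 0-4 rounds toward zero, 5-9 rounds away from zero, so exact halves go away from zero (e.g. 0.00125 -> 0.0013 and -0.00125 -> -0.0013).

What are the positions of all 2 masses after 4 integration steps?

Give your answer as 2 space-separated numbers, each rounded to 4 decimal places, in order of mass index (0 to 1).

Answer: 5.6806 10.2016

Derivation:
Step 0: x=[4.0000 10.0000] v=[0.0000 0.0000]
Step 1: x=[4.2500 10.0000] v=[1.0000 0.0000]
Step 2: x=[4.6875 10.0156] v=[1.7500 0.0625]
Step 3: x=[5.2051 10.0732] v=[2.0703 0.2305]
Step 4: x=[5.6806 10.2016] v=[1.9018 0.5135]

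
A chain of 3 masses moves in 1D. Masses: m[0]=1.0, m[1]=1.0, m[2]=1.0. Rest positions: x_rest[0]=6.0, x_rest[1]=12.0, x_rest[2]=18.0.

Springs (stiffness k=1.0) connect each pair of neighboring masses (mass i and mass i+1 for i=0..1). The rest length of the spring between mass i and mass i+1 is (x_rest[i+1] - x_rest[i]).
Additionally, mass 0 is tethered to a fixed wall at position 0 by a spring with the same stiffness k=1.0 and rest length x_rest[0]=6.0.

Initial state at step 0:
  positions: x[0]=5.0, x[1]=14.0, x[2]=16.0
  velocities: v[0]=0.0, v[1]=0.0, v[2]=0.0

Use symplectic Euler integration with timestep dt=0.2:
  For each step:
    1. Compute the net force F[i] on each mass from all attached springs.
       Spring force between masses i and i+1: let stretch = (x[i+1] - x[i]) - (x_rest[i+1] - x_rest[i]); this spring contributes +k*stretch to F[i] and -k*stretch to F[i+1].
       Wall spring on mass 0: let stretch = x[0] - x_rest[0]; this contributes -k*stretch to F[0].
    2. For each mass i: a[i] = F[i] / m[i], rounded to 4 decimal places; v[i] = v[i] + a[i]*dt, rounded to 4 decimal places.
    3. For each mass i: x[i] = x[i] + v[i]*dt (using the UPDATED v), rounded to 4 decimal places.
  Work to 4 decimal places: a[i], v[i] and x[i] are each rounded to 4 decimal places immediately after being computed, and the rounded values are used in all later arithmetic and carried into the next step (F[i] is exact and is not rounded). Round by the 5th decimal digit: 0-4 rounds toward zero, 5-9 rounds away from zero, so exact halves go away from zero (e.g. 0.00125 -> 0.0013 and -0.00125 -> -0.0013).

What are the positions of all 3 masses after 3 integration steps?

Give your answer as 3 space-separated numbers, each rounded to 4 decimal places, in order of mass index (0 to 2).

Answer: 5.8433 12.4915 16.8741

Derivation:
Step 0: x=[5.0000 14.0000 16.0000] v=[0.0000 0.0000 0.0000]
Step 1: x=[5.1600 13.7200 16.1600] v=[0.8000 -1.4000 0.8000]
Step 2: x=[5.4560 13.1952 16.4624] v=[1.4800 -2.6240 1.5120]
Step 3: x=[5.8433 12.4915 16.8741] v=[1.9366 -3.5184 2.0586]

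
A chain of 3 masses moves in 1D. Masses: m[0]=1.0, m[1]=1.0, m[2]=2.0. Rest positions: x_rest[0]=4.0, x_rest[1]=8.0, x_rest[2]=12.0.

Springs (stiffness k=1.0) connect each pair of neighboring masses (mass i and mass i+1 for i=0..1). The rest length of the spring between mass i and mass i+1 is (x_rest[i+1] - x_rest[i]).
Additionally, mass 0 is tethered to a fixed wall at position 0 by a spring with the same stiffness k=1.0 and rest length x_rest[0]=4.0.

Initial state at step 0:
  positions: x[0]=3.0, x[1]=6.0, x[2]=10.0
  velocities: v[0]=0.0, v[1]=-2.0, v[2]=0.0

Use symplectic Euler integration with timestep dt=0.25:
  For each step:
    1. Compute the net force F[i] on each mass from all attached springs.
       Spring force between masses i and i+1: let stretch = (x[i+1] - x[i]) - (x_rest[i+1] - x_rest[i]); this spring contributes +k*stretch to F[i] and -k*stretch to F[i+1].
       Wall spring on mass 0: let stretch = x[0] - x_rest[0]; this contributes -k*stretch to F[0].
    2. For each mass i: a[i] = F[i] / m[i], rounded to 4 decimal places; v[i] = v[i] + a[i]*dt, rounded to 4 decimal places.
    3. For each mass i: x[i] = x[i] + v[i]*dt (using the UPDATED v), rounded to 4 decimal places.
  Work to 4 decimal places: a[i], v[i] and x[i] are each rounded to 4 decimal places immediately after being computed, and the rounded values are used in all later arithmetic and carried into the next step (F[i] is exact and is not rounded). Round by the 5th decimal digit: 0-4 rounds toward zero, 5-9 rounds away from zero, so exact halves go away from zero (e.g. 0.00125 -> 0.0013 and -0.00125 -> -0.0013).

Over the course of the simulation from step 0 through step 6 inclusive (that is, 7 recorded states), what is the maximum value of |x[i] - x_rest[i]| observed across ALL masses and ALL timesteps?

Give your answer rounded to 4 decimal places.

Step 0: x=[3.0000 6.0000 10.0000] v=[0.0000 -2.0000 0.0000]
Step 1: x=[3.0000 5.5625 10.0000] v=[0.0000 -1.7500 0.0000]
Step 2: x=[2.9727 5.2422 9.9863] v=[-0.1094 -1.2813 -0.0547]
Step 3: x=[2.9014 5.0765 9.9494] v=[-0.2852 -0.6627 -0.1477]
Step 4: x=[2.7847 5.0795 9.8852] v=[-0.4668 0.0118 -0.2568]
Step 5: x=[2.6374 5.2394 9.7958] v=[-0.5893 0.6395 -0.3575]
Step 6: x=[2.4879 5.5214 9.6890] v=[-0.5982 1.1281 -0.4271]
Max displacement = 2.9235

Answer: 2.9235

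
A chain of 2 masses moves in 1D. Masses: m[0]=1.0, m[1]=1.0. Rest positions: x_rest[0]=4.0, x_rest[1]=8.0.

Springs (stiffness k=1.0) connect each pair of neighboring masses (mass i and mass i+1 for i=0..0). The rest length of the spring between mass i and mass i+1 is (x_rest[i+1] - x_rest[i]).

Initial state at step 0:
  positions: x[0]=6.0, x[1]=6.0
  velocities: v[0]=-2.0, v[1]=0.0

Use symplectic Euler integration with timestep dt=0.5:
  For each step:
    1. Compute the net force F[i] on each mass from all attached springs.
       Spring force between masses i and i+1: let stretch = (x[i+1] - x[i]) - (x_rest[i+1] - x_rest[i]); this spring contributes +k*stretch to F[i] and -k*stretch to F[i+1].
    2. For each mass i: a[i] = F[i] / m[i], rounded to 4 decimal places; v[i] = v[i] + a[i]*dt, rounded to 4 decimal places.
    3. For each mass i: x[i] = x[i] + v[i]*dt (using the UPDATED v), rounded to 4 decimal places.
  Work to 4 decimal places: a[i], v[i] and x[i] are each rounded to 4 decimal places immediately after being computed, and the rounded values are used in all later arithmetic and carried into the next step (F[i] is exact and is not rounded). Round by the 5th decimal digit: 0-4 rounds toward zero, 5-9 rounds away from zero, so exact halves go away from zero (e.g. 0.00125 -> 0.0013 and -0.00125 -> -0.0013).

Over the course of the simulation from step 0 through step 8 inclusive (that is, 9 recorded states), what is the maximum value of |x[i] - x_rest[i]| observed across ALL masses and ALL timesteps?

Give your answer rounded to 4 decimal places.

Answer: 6.4804

Derivation:
Step 0: x=[6.0000 6.0000] v=[-2.0000 0.0000]
Step 1: x=[4.0000 7.0000] v=[-4.0000 2.0000]
Step 2: x=[1.7500 8.2500] v=[-4.5000 2.5000]
Step 3: x=[0.1250 8.8750] v=[-3.2500 1.2500]
Step 4: x=[-0.3125 8.3125] v=[-0.8750 -1.1250]
Step 5: x=[0.4063 6.5938] v=[1.4375 -3.4375]
Step 6: x=[1.6720 4.3282] v=[2.5313 -4.5313]
Step 7: x=[2.6017 2.3985] v=[1.8594 -3.8594]
Step 8: x=[2.4806 1.5196] v=[-0.2422 -1.7578]
Max displacement = 6.4804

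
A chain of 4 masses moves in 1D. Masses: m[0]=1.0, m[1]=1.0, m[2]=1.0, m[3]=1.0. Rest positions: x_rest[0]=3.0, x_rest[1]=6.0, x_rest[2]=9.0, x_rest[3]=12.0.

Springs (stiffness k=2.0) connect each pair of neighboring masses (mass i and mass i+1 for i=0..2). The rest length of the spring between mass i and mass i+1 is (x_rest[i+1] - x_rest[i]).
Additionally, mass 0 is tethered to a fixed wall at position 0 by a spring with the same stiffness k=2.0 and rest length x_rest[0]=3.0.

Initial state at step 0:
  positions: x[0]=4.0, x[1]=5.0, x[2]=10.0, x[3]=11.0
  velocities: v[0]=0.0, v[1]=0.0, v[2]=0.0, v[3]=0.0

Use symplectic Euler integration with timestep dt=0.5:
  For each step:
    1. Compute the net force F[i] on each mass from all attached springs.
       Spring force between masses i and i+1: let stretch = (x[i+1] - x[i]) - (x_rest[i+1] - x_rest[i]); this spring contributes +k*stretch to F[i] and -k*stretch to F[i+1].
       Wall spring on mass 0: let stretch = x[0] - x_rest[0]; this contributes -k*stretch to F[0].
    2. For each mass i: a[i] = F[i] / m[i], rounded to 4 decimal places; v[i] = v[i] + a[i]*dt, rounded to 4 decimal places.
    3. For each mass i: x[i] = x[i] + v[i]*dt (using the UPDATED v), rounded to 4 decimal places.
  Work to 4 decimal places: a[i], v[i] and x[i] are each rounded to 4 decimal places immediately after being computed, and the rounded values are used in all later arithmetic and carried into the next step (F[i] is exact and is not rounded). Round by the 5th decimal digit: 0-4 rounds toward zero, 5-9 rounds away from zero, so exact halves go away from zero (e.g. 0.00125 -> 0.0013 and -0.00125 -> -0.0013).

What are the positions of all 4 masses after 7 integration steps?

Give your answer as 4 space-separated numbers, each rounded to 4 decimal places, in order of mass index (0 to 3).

Step 0: x=[4.0000 5.0000 10.0000 11.0000] v=[0.0000 0.0000 0.0000 0.0000]
Step 1: x=[2.5000 7.0000 8.0000 12.0000] v=[-3.0000 4.0000 -4.0000 2.0000]
Step 2: x=[2.0000 7.2500 7.5000 12.5000] v=[-1.0000 0.5000 -1.0000 1.0000]
Step 3: x=[3.1250 5.0000 9.3750 12.0000] v=[2.2500 -4.5000 3.7500 -1.0000]
Step 4: x=[3.6250 4.0000 10.3750 11.6875] v=[1.0000 -2.0000 2.0000 -0.6250]
Step 5: x=[2.5000 6.0000 8.8438 12.2188] v=[-2.2500 4.0000 -3.0625 1.0625]
Step 6: x=[1.8750 7.6719 7.5782 12.5626] v=[-1.2500 3.3438 -2.5313 0.6875]
Step 7: x=[3.2110 6.3985 8.8516 11.9142] v=[2.6719 -2.5468 2.5468 -1.2969]

Answer: 3.2110 6.3985 8.8516 11.9142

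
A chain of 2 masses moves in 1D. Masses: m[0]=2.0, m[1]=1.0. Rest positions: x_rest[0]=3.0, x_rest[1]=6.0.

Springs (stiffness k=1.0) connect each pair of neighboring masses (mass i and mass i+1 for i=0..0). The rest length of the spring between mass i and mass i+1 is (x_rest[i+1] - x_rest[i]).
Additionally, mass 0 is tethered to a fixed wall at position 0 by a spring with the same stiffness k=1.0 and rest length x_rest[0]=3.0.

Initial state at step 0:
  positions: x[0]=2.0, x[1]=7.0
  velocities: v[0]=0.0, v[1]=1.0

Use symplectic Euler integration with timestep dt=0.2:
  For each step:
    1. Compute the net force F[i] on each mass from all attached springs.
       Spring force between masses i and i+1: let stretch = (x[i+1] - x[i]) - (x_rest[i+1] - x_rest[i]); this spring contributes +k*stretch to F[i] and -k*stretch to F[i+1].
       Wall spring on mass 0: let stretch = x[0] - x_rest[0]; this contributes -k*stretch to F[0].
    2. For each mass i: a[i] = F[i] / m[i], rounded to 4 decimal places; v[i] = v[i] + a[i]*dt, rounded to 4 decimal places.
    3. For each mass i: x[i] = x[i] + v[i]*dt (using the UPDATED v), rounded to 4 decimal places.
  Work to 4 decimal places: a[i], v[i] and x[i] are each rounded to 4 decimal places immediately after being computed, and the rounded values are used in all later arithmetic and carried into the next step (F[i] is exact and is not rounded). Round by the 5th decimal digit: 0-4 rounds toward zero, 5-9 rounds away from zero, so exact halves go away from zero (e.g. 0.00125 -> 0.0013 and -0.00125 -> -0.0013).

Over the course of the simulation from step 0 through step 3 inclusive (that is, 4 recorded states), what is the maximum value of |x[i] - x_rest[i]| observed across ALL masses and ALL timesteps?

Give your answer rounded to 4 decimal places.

Answer: 1.1576

Derivation:
Step 0: x=[2.0000 7.0000] v=[0.0000 1.0000]
Step 1: x=[2.0600 7.1200] v=[0.3000 0.6000]
Step 2: x=[2.1800 7.1576] v=[0.6000 0.1880]
Step 3: x=[2.3560 7.1161] v=[0.8798 -0.2075]
Max displacement = 1.1576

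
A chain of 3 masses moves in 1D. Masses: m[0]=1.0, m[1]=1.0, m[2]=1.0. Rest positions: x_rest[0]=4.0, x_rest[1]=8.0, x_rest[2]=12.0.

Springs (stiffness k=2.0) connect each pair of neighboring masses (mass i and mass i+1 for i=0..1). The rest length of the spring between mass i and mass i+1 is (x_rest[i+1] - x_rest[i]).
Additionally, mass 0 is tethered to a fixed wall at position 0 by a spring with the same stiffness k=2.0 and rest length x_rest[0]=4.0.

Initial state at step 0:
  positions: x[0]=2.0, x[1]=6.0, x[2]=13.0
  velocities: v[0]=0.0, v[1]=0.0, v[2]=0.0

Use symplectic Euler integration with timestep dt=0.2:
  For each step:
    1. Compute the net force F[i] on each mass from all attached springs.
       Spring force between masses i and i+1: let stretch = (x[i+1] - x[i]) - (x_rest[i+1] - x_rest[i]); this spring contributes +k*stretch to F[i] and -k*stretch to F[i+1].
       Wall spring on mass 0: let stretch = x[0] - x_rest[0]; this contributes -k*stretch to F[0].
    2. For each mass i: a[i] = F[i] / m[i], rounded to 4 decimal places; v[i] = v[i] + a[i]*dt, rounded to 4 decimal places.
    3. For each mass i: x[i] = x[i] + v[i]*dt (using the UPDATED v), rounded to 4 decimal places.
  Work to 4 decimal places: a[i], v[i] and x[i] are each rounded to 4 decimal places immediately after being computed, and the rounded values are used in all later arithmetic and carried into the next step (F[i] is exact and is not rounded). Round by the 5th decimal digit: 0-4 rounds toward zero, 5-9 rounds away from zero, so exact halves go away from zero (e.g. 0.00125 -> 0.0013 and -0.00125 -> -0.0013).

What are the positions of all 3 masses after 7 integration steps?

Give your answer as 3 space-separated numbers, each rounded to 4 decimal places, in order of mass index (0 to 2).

Answer: 5.3087 8.7751 9.9187

Derivation:
Step 0: x=[2.0000 6.0000 13.0000] v=[0.0000 0.0000 0.0000]
Step 1: x=[2.1600 6.2400 12.7600] v=[0.8000 1.2000 -1.2000]
Step 2: x=[2.4736 6.6752 12.3184] v=[1.5680 2.1760 -2.2080]
Step 3: x=[2.9254 7.2257 11.7453] v=[2.2592 2.7526 -2.8653]
Step 4: x=[3.4872 7.7938 11.1307] v=[2.8092 2.8403 -3.0731]
Step 5: x=[4.1146 8.2843 10.5691] v=[3.1370 2.4524 -2.8079]
Step 6: x=[4.7464 8.6240 10.1447] v=[3.1590 1.6984 -2.1218]
Step 7: x=[5.3087 8.7751 9.9187] v=[2.8115 0.7556 -1.1301]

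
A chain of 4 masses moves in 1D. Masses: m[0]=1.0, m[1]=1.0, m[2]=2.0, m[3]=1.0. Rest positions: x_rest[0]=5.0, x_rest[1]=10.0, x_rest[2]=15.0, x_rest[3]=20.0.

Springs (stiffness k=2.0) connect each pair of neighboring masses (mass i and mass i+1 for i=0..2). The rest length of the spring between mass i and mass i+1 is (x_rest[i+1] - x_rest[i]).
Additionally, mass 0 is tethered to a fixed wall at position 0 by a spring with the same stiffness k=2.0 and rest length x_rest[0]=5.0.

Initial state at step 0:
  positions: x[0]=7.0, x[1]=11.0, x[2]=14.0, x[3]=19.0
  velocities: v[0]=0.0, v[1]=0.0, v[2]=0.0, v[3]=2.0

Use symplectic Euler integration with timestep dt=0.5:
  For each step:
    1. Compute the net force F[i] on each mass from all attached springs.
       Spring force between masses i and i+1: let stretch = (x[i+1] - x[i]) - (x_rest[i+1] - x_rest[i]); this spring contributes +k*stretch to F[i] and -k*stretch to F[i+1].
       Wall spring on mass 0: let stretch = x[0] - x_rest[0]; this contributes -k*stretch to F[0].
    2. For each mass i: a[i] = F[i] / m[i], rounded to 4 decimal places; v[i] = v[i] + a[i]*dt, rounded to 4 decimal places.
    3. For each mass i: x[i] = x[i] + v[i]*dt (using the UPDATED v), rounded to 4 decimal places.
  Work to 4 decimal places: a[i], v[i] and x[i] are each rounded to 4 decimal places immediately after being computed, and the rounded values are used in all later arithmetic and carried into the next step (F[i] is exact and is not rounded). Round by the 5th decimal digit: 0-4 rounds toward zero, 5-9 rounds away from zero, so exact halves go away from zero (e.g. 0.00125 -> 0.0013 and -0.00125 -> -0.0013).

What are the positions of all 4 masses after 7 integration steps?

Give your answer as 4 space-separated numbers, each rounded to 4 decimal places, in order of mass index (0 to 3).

Step 0: x=[7.0000 11.0000 14.0000 19.0000] v=[0.0000 0.0000 0.0000 2.0000]
Step 1: x=[5.5000 10.5000 14.5000 20.0000] v=[-3.0000 -1.0000 1.0000 2.0000]
Step 2: x=[3.7500 9.5000 15.3750 20.7500] v=[-3.5000 -2.0000 1.7500 1.5000]
Step 3: x=[3.0000 8.5625 16.1250 21.3125] v=[-1.5000 -1.8750 1.5000 1.1250]
Step 4: x=[3.5313 8.6250 16.2813 21.7813] v=[1.0625 0.1250 0.3125 0.9375]
Step 5: x=[4.8438 9.9688 15.8985 22.0001] v=[2.6249 2.6876 -0.7657 0.4375]
Step 6: x=[6.2969 11.7150 15.5586 21.6681] v=[2.9061 3.4923 -0.6798 -0.6641]
Step 7: x=[7.3106 12.6739 15.7852 20.7813] v=[2.0273 1.9178 0.4532 -1.7736]

Answer: 7.3106 12.6739 15.7852 20.7813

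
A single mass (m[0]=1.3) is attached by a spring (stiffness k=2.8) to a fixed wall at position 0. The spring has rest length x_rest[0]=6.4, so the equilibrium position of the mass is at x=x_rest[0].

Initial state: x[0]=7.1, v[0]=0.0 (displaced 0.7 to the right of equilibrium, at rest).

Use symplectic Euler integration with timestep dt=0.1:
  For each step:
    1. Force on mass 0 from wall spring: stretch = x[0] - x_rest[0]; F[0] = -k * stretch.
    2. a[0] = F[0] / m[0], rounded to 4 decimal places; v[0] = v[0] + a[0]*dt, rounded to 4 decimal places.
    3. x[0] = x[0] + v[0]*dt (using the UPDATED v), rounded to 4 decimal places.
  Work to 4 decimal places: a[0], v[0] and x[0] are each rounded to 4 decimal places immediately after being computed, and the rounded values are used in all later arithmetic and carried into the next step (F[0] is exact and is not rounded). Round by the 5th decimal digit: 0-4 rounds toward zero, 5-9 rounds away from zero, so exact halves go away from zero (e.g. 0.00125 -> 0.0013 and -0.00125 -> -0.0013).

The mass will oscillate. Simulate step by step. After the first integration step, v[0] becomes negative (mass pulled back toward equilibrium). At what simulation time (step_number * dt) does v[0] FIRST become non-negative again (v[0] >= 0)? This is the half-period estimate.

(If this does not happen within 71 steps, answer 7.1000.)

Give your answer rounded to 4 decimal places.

Step 0: x=[7.1000] v=[0.0000]
Step 1: x=[7.0849] v=[-0.1508]
Step 2: x=[7.0551] v=[-0.2983]
Step 3: x=[7.0112] v=[-0.4394]
Step 4: x=[6.9541] v=[-0.5710]
Step 5: x=[6.8851] v=[-0.6903]
Step 6: x=[6.8056] v=[-0.7948]
Step 7: x=[6.7174] v=[-0.8822]
Step 8: x=[6.6223] v=[-0.9506]
Step 9: x=[6.5225] v=[-0.9985]
Step 10: x=[6.4200] v=[-1.0249]
Step 11: x=[6.3171] v=[-1.0292]
Step 12: x=[6.2160] v=[-1.0113]
Step 13: x=[6.1188] v=[-0.9717]
Step 14: x=[6.0277] v=[-0.9111]
Step 15: x=[5.9446] v=[-0.8309]
Step 16: x=[5.8713] v=[-0.7328]
Step 17: x=[5.8094] v=[-0.6189]
Step 18: x=[5.7602] v=[-0.4917]
Step 19: x=[5.7248] v=[-0.3539]
Step 20: x=[5.7040] v=[-0.2085]
Step 21: x=[5.6981] v=[-0.0586]
Step 22: x=[5.7074] v=[0.0926]
First v>=0 after going negative at step 22, time=2.2000

Answer: 2.2000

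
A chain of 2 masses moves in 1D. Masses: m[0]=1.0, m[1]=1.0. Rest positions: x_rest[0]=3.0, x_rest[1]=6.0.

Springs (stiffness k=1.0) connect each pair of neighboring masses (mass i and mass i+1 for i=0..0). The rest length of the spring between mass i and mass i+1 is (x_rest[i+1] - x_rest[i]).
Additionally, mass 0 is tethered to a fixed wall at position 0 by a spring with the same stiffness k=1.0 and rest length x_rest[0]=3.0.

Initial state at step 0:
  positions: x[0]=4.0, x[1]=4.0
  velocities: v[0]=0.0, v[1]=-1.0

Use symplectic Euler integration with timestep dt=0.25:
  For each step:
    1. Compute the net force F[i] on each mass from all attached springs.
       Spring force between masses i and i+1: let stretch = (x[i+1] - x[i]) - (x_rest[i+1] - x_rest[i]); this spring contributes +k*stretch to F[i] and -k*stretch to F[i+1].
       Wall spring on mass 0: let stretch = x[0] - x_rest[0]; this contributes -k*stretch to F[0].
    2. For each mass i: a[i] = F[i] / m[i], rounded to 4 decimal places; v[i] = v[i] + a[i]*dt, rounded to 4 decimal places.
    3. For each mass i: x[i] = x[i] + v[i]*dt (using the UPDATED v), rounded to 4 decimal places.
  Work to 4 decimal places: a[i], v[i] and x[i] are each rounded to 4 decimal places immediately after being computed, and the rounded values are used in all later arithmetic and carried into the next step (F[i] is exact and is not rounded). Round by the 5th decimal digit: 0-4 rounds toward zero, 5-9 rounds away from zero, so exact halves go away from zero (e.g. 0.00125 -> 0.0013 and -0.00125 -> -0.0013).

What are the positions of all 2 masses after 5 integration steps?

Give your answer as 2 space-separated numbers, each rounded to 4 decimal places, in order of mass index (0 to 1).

Step 0: x=[4.0000 4.0000] v=[0.0000 -1.0000]
Step 1: x=[3.7500 3.9375] v=[-1.0000 -0.2500]
Step 2: x=[3.2774 4.0508] v=[-1.8906 0.4531]
Step 3: x=[2.6483 4.3033] v=[-2.5166 1.0098]
Step 4: x=[1.9571 4.6398] v=[-2.7649 1.3461]
Step 5: x=[1.3112 4.9962] v=[-2.5835 1.4254]

Answer: 1.3112 4.9962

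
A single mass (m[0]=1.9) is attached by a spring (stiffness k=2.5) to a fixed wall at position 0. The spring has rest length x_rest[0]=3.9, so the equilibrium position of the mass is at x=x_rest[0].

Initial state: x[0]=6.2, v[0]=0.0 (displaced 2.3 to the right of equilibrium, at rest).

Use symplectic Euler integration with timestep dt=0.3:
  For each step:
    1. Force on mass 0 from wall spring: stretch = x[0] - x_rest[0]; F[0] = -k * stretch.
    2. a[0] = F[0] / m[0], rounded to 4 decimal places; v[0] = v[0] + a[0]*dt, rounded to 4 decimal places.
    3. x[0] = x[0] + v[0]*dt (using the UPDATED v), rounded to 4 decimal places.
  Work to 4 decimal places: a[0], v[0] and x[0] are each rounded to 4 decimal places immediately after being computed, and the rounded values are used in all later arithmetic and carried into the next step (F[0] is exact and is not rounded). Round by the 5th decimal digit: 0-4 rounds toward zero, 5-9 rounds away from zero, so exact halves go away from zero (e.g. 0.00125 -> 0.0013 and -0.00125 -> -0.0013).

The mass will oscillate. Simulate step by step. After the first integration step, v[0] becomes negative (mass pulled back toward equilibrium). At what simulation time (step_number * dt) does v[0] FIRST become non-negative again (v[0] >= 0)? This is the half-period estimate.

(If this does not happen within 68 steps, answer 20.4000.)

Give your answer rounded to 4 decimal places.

Answer: 3.0000

Derivation:
Step 0: x=[6.2000] v=[0.0000]
Step 1: x=[5.9276] v=[-0.9079]
Step 2: x=[5.4151] v=[-1.7083]
Step 3: x=[4.7232] v=[-2.3064]
Step 4: x=[3.9338] v=[-2.6314]
Step 5: x=[3.1404] v=[-2.6448]
Step 6: x=[2.4369] v=[-2.3450]
Step 7: x=[1.9067] v=[-1.7675]
Step 8: x=[1.6125] v=[-0.9807]
Step 9: x=[1.5892] v=[-0.0777]
Step 10: x=[1.8396] v=[0.8345]
First v>=0 after going negative at step 10, time=3.0000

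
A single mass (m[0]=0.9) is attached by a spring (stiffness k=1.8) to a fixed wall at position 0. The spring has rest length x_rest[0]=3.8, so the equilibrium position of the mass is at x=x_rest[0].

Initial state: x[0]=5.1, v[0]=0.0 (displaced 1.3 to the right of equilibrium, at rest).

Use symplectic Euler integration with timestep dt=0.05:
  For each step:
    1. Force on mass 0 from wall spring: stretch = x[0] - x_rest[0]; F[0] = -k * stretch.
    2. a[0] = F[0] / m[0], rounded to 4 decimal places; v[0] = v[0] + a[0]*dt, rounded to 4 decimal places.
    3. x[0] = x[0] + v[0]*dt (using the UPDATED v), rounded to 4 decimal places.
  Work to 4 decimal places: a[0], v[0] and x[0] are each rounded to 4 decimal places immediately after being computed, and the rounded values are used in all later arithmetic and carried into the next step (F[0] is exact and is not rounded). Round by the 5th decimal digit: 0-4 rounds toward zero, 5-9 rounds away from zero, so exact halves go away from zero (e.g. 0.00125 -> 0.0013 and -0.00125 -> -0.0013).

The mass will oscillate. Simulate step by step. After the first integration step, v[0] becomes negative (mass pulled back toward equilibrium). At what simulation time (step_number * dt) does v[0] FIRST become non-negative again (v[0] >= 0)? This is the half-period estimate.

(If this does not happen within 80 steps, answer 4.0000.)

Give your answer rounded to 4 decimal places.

Answer: 2.2500

Derivation:
Step 0: x=[5.1000] v=[0.0000]
Step 1: x=[5.0935] v=[-0.1300]
Step 2: x=[5.0805] v=[-0.2594]
Step 3: x=[5.0611] v=[-0.3875]
Step 4: x=[5.0354] v=[-0.5136]
Step 5: x=[5.0035] v=[-0.6371]
Step 6: x=[4.9656] v=[-0.7575]
Step 7: x=[4.9219] v=[-0.8741]
Step 8: x=[4.8726] v=[-0.9863]
Step 9: x=[4.8179] v=[-1.0936]
Step 10: x=[4.7581] v=[-1.1954]
Step 11: x=[4.6935] v=[-1.2912]
Step 12: x=[4.6245] v=[-1.3806]
Step 13: x=[4.5513] v=[-1.4631]
Step 14: x=[4.4744] v=[-1.5382]
Step 15: x=[4.3941] v=[-1.6056]
Step 16: x=[4.3109] v=[-1.6650]
Step 17: x=[4.2251] v=[-1.7161]
Step 18: x=[4.1372] v=[-1.7586]
Step 19: x=[4.0476] v=[-1.7923]
Step 20: x=[3.9567] v=[-1.8171]
Step 21: x=[3.8651] v=[-1.8328]
Step 22: x=[3.7731] v=[-1.8393]
Step 23: x=[3.6813] v=[-1.8366]
Step 24: x=[3.5901] v=[-1.8247]
Step 25: x=[3.4999] v=[-1.8037]
Step 26: x=[3.4112] v=[-1.7737]
Step 27: x=[3.3245] v=[-1.7348]
Step 28: x=[3.2401] v=[-1.6873]
Step 29: x=[3.1585] v=[-1.6313]
Step 30: x=[3.0801] v=[-1.5672]
Step 31: x=[3.0053] v=[-1.4952]
Step 32: x=[2.9345] v=[-1.4157]
Step 33: x=[2.8680] v=[-1.3292]
Step 34: x=[2.8062] v=[-1.2360]
Step 35: x=[2.7494] v=[-1.1366]
Step 36: x=[2.6978] v=[-1.0315]
Step 37: x=[2.6517] v=[-0.9213]
Step 38: x=[2.6114] v=[-0.8065]
Step 39: x=[2.5770] v=[-0.6876]
Step 40: x=[2.5487] v=[-0.5653]
Step 41: x=[2.5267] v=[-0.4402]
Step 42: x=[2.5111] v=[-0.3129]
Step 43: x=[2.5019] v=[-0.1840]
Step 44: x=[2.4992] v=[-0.0542]
Step 45: x=[2.5030] v=[0.0759]
First v>=0 after going negative at step 45, time=2.2500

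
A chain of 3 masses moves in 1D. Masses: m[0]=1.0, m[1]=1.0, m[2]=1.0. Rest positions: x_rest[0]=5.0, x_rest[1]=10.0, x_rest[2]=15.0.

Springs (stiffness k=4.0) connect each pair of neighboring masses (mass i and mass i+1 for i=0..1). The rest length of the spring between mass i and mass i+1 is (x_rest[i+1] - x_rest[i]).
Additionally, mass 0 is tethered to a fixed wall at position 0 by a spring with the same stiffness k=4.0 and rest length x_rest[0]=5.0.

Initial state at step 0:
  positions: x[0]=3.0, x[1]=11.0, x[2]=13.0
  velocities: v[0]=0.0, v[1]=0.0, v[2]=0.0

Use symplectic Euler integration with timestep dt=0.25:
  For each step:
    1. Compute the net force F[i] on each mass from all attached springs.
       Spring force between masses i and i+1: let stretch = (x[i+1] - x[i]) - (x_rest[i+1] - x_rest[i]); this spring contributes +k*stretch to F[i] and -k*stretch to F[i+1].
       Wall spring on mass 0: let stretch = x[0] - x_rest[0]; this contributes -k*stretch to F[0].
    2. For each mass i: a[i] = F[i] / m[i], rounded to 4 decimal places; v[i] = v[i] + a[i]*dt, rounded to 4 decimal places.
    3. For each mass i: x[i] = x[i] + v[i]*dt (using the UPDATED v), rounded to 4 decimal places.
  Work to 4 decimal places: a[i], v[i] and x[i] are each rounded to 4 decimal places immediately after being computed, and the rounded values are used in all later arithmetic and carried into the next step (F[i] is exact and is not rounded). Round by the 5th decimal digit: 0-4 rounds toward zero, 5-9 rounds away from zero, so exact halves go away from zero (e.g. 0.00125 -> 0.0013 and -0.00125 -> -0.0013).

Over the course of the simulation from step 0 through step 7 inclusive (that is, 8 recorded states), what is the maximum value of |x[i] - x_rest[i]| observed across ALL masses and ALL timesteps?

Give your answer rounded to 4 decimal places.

Step 0: x=[3.0000 11.0000 13.0000] v=[0.0000 0.0000 0.0000]
Step 1: x=[4.2500 9.5000 13.7500] v=[5.0000 -6.0000 3.0000]
Step 2: x=[5.7500 7.7500 14.6875] v=[6.0000 -7.0000 3.7500]
Step 3: x=[6.3125 7.2344 15.1406] v=[2.2500 -2.0625 1.8125]
Step 4: x=[5.5274 8.4649 14.8672] v=[-3.1406 4.9218 -1.0937]
Step 5: x=[4.0948 10.5616 14.2432] v=[-5.7305 8.3866 -2.4960]
Step 6: x=[3.2552 11.9620 13.9488] v=[-3.3585 5.6014 -1.1776]
Step 7: x=[3.7785 11.6824 14.4077] v=[2.0931 -1.1186 1.8356]
Max displacement = 2.7656

Answer: 2.7656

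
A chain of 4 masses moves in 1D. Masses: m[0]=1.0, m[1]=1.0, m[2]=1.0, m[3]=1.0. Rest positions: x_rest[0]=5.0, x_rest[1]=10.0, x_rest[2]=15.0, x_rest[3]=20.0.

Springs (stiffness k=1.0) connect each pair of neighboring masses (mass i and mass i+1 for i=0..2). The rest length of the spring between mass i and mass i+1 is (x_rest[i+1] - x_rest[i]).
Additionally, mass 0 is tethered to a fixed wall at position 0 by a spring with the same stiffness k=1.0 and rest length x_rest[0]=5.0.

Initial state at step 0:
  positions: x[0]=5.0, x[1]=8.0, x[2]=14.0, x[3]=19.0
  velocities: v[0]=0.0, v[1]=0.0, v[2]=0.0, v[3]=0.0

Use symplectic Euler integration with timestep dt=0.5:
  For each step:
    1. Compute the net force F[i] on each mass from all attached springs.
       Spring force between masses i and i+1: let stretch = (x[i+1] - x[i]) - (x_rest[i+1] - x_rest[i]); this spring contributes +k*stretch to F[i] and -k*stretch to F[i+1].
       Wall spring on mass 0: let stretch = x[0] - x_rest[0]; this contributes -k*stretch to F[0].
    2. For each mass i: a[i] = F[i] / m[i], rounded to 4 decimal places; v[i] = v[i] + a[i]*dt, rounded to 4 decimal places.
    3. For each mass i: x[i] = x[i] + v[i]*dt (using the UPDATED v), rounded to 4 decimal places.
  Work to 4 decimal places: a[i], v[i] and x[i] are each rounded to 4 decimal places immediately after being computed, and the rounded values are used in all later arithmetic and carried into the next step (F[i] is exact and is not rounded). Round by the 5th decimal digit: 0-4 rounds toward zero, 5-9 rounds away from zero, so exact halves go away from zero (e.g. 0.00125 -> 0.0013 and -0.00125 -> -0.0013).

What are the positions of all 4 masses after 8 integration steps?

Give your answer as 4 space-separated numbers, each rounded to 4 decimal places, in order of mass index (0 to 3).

Step 0: x=[5.0000 8.0000 14.0000 19.0000] v=[0.0000 0.0000 0.0000 0.0000]
Step 1: x=[4.5000 8.7500 13.7500 19.0000] v=[-1.0000 1.5000 -0.5000 0.0000]
Step 2: x=[3.9375 9.6875 13.5625 18.9375] v=[-1.1250 1.8750 -0.3750 -0.1250]
Step 3: x=[3.8281 10.1563 13.7500 18.7813] v=[-0.2188 0.9375 0.3750 -0.3125]
Step 4: x=[4.3438 9.9414 14.2969 18.6172] v=[1.0313 -0.4298 1.0938 -0.3282]
Step 5: x=[5.1729 9.4160 14.8350 18.6231] v=[1.6582 -1.0509 1.0762 0.0117]
Step 6: x=[5.7696 9.1845 14.9654 18.9320] v=[1.1933 -0.4630 0.2608 0.6177]
Step 7: x=[5.7776 9.5445 14.6422 19.4992] v=[0.0160 0.7200 -0.6464 1.1344]
Step 8: x=[5.2829 10.2372 14.2588 20.1022] v=[-0.9894 1.3854 -0.7668 1.2059]

Answer: 5.2829 10.2372 14.2588 20.1022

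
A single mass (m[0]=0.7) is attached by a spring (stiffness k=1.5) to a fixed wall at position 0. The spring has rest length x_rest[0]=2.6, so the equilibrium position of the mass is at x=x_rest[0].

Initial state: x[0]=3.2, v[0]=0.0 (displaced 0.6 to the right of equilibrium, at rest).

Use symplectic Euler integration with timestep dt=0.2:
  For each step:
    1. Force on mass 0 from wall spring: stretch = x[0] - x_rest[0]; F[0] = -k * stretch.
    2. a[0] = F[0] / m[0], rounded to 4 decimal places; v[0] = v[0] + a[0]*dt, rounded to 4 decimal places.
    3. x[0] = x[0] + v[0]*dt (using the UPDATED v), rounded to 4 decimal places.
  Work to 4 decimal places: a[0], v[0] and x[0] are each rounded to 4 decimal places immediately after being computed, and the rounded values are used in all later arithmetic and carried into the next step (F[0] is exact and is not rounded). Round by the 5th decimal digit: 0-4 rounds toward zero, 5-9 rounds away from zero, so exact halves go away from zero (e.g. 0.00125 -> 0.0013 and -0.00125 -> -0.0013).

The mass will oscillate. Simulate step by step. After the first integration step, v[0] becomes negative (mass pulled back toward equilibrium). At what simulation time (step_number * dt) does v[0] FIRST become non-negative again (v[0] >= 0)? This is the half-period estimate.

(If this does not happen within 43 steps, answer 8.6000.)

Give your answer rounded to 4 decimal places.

Step 0: x=[3.2000] v=[0.0000]
Step 1: x=[3.1486] v=[-0.2571]
Step 2: x=[3.0502] v=[-0.4922]
Step 3: x=[2.9132] v=[-0.6851]
Step 4: x=[2.7493] v=[-0.8193]
Step 5: x=[2.5726] v=[-0.8833]
Step 6: x=[2.3983] v=[-0.8716]
Step 7: x=[2.2413] v=[-0.7852]
Step 8: x=[2.1150] v=[-0.6315]
Step 9: x=[2.0303] v=[-0.4236]
Step 10: x=[1.9944] v=[-0.1794]
Step 11: x=[2.0104] v=[0.0801]
First v>=0 after going negative at step 11, time=2.2000

Answer: 2.2000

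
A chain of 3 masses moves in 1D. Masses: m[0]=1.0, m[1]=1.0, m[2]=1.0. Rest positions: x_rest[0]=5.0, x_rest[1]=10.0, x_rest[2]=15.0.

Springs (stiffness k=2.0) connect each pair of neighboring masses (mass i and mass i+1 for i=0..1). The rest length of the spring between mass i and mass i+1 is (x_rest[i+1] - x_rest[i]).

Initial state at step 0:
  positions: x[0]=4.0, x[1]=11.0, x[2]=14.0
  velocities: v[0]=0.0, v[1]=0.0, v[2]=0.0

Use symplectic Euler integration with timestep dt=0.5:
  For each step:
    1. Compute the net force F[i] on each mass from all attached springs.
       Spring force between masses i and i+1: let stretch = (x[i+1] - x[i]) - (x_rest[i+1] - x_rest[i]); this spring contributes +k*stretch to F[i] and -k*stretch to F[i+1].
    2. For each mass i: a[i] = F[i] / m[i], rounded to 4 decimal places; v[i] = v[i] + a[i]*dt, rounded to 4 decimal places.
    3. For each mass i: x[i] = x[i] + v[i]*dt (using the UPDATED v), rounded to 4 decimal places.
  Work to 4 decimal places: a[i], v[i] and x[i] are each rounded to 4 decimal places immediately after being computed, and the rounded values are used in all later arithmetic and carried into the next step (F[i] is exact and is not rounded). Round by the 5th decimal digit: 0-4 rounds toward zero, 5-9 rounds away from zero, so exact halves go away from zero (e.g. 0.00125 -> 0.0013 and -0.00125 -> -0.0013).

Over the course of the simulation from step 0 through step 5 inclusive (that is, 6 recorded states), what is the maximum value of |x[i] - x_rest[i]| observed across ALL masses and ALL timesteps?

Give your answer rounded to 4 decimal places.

Step 0: x=[4.0000 11.0000 14.0000] v=[0.0000 0.0000 0.0000]
Step 1: x=[5.0000 9.0000 15.0000] v=[2.0000 -4.0000 2.0000]
Step 2: x=[5.5000 8.0000 15.5000] v=[1.0000 -2.0000 1.0000]
Step 3: x=[4.7500 9.5000 14.7500] v=[-1.5000 3.0000 -1.5000]
Step 4: x=[3.8750 11.2500 13.8750] v=[-1.7500 3.5000 -1.7500]
Step 5: x=[4.1875 10.6250 14.1875] v=[0.6250 -1.2500 0.6250]
Max displacement = 2.0000

Answer: 2.0000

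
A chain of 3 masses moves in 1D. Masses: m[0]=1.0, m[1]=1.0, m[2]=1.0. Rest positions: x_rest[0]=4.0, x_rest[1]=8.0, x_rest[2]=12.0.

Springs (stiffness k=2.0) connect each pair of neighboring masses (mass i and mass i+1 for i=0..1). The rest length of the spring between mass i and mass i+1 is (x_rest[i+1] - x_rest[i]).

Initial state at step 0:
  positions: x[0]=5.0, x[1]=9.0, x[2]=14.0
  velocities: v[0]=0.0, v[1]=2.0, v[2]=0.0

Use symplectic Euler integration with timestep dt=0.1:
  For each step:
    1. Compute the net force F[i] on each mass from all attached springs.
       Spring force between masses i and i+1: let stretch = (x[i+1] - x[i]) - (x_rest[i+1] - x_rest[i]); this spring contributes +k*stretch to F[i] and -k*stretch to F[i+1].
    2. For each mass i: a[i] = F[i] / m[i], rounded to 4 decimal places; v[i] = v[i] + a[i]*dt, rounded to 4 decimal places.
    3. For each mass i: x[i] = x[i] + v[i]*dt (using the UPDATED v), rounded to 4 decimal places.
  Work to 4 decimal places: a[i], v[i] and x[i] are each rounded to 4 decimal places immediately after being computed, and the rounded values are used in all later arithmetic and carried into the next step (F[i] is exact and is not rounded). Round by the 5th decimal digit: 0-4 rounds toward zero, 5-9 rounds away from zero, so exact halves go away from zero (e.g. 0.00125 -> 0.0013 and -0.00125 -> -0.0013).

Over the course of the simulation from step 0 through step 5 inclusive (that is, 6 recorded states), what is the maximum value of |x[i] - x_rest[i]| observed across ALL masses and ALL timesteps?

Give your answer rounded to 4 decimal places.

Step 0: x=[5.0000 9.0000 14.0000] v=[0.0000 2.0000 0.0000]
Step 1: x=[5.0000 9.2200 13.9800] v=[0.0000 2.2000 -0.2000]
Step 2: x=[5.0044 9.4508 13.9448] v=[0.0440 2.3080 -0.3520]
Step 3: x=[5.0177 9.6826 13.8997] v=[0.1333 2.3175 -0.4508]
Step 4: x=[5.0443 9.9054 13.8503] v=[0.2663 2.2279 -0.4942]
Step 5: x=[5.0882 10.1099 13.8020] v=[0.4385 2.0447 -0.4832]
Max displacement = 2.1099

Answer: 2.1099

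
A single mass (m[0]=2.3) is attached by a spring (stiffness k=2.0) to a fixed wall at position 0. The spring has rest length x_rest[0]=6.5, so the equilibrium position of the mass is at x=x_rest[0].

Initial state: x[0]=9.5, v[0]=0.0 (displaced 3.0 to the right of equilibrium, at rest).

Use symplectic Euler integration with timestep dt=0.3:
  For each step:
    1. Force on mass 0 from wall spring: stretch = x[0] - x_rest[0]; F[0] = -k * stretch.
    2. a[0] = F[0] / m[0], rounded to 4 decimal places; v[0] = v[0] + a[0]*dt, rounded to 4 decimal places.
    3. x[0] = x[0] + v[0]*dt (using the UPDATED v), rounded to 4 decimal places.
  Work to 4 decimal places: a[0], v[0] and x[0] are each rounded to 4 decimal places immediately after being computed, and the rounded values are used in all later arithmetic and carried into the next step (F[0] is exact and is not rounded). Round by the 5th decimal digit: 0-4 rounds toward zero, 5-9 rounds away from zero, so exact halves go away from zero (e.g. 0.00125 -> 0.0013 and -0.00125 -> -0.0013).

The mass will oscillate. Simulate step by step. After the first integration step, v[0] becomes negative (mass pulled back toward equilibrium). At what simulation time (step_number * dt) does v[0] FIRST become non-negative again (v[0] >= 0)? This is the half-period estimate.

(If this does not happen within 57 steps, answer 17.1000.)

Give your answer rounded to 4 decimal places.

Step 0: x=[9.5000] v=[0.0000]
Step 1: x=[9.2652] v=[-0.7826]
Step 2: x=[8.8140] v=[-1.5040]
Step 3: x=[8.1817] v=[-2.1077]
Step 4: x=[7.4178] v=[-2.5464]
Step 5: x=[6.5821] v=[-2.7858]
Step 6: x=[5.7399] v=[-2.8072]
Step 7: x=[4.9572] v=[-2.6089]
Step 8: x=[4.2953] v=[-2.2064]
Step 9: x=[3.8059] v=[-1.6313]
Step 10: x=[3.5274] v=[-0.9285]
Step 11: x=[3.4815] v=[-0.1530]
Step 12: x=[3.6718] v=[0.6344]
First v>=0 after going negative at step 12, time=3.6000

Answer: 3.6000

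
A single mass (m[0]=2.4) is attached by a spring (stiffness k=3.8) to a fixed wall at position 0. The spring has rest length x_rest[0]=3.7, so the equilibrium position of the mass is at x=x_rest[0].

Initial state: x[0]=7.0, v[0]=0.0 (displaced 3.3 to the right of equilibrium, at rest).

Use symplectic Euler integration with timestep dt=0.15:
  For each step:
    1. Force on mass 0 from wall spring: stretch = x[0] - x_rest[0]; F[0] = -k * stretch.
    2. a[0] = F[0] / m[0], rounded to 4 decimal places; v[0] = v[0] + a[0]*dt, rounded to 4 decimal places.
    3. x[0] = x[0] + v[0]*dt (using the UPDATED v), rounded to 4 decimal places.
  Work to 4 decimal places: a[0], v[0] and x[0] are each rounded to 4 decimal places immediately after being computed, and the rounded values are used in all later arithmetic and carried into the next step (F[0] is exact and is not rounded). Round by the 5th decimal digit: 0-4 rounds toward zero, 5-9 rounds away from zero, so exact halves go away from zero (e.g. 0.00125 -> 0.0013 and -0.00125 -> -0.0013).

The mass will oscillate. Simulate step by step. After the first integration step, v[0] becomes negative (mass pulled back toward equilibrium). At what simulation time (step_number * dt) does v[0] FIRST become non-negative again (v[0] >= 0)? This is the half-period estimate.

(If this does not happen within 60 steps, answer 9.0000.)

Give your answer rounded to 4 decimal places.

Step 0: x=[7.0000] v=[0.0000]
Step 1: x=[6.8824] v=[-0.7838]
Step 2: x=[6.6515] v=[-1.5396]
Step 3: x=[6.3154] v=[-2.2406]
Step 4: x=[5.8861] v=[-2.8618]
Step 5: x=[5.3790] v=[-3.3810]
Step 6: x=[4.8120] v=[-3.7798]
Step 7: x=[4.2054] v=[-4.0439]
Step 8: x=[3.5808] v=[-4.1639]
Step 9: x=[2.9605] v=[-4.1356]
Step 10: x=[2.3665] v=[-3.9600]
Step 11: x=[1.8200] v=[-3.6433]
Step 12: x=[1.3405] v=[-3.1968]
Step 13: x=[0.9450] v=[-2.6364]
Step 14: x=[0.6477] v=[-1.9821]
Step 15: x=[0.4591] v=[-1.2572]
Step 16: x=[0.3860] v=[-0.4875]
Step 17: x=[0.4309] v=[0.2996]
First v>=0 after going negative at step 17, time=2.5500

Answer: 2.5500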